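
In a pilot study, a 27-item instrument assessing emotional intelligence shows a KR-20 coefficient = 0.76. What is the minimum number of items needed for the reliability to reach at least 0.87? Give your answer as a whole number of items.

58

Invert Spearman-Brown to solve for n:
n = r_target (1 − r_old) / [ r_old (1 − r_target) ]
n = [0.87 × 0.24] / [0.76 × 0.13]
  = 0.2088 / 0.0988 = 2.1134
Items needed = n × 27 = 2.1134 × 27 ≈ 57.06 → round up to 58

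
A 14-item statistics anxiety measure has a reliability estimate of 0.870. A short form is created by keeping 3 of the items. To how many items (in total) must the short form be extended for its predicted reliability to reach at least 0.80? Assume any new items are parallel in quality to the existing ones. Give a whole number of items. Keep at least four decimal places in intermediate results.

9

Short-form reliability: n = 3/14 = 0.2143; r_3 = n·r/(1+(n−1)r) ≈ 0.5892
Length factor from the short form to reach 0.80: n' = 0.80(1 − 0.5892) / [0.5892(1 − 0.80)] ≈ 2.7889
Items = 2.7889 × 3 ≈ 8.37 → 9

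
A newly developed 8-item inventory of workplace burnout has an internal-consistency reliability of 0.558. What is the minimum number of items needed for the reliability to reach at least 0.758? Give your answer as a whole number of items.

Invert Spearman-Brown to solve for n:
n = r*(1 − r) / [ r (1 − r*) ]
n = 0.758 × (1 − 0.558) / [ 0.558 × (1 − 0.758) ]
n = 0.335036 / 0.135036 ≈ 2.4811
So the test needs 2.4811 × 8 ≈ 19.85 items; rounding up, 20.

20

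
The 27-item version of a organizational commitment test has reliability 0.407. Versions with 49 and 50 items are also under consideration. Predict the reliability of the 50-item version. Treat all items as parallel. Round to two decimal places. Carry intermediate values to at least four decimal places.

0.56

The 49-item form is not needed; work directly from the 27-item form with n = 50/27 = 1.8519.
r_{50} = n·r / (1 + (n − 1)·r) = 0.7537 / 1.3467 ≈ 0.5597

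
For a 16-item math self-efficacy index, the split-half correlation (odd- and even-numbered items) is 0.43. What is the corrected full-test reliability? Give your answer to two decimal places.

0.60

The full test is twice the length of either half (n = 2).
r_full = 2(0.43) / (1 + 0.43)
       = 0.8600 / 1.4300 = 0.6014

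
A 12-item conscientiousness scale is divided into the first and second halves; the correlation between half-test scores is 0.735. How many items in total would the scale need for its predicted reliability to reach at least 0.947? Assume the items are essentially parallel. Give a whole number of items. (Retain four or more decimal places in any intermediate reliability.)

r_full = 2(0.735)/(1 + 0.735) = 0.8473
Solve Spearman-Brown for n: n = 0.947(1 − 0.8473) / [0.8473(1 − 0.947)] = 3.2201
Required items = 3.2201 × 12 = 38.64, so 39 items.

39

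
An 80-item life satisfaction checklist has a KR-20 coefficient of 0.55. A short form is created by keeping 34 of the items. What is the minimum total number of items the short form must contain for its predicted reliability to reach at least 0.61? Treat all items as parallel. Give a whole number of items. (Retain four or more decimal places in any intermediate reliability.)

Short-form reliability: n = 34/80 = 0.4250; r_34 = n·r/(1+(n−1)r) ≈ 0.3419
Length factor from the short form to reach 0.61: n' = 0.61(1 − 0.3419) / [0.3419(1 − 0.61)] ≈ 3.0106
Items = 3.0106 × 34 ≈ 102.36 → 103

103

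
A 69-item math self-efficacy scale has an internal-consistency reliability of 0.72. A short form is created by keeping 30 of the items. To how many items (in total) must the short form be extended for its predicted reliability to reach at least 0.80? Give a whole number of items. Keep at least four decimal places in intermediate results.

Short-form reliability: n = 30/69 = 0.4348; r_30 = n·r/(1+(n−1)r) ≈ 0.5279
Length factor from the short form to reach 0.80: n' = 0.80(1 − 0.5279) / [0.5279(1 − 0.80)] ≈ 3.5772
Total items = 3.5772 × 30 = 107.32, rounded up to 108.

108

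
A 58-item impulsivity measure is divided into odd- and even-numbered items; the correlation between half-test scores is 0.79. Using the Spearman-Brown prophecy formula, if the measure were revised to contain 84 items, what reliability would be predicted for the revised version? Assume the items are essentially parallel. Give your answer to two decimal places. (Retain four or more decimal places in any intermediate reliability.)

First correct the split-half correlation to full-test reliability: r_full = 2 × 0.79 / (1 + 0.79) ≈ 0.8827
Then adjust to 84 items: n = 84/58 = 1.4483
r_new = n·r_full / (1 + (n − 1)·r_full) = 1.2784 / 1.3957 ≈ 0.9160

0.92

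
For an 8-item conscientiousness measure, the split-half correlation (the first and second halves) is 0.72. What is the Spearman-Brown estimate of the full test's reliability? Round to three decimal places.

0.837

r_full = 2r_hh / (1 + r_hh) = 2 × 0.72 / (1 + 0.72)
       = 1.4400 / 1.7200 = 0.8372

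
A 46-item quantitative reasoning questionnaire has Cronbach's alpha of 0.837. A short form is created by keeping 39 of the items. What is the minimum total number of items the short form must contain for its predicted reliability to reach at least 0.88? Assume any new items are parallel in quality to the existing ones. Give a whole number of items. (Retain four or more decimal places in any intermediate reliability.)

66

First, r for the 39-item form: n = 39/46 = 0.8478, so r_39 = 0.8478·0.837/(1 + (0.8478 − 1)·0.837) = 0.8132
Length factor from the short form to reach 0.88: n' = 0.88(1 − 0.8132) / [0.8132(1 − 0.88)] ≈ 1.6845
Items = 1.6845 × 39 ≈ 65.70 → 66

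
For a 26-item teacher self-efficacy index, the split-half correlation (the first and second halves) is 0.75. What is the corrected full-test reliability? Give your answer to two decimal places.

The full test is twice the length of either half (n = 2).
r_full = 2(0.75) / (1 + 0.75)
r_full = 1.5000 / 1.7500 ≈ 0.8571

0.86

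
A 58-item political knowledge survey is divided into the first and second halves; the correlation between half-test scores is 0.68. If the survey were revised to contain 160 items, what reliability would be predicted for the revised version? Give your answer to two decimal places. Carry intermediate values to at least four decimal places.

0.92

Spearman-Brown correction (n = 2): r_full = 2·0.68/(1 + 0.68) = 0.8095
Length factor from 58 to 160 items: n = 160/58 = 2.7586
r_new = n·r_full / (1 + (n − 1)·r_full) = 2.2331 / 2.4236 ≈ 0.9214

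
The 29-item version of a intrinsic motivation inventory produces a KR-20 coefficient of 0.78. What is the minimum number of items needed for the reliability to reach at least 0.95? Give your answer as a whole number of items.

156

Invert Spearman-Brown to solve for n:
n = r*(1 − r) / [ r (1 − r*) ]
n = 0.95(1 − 0.78) / [0.78(1 − 0.95)]
n = 0.2090 / 0.0390 ≈ 5.3590
5.3590 × 29 = 155.41 → 156 items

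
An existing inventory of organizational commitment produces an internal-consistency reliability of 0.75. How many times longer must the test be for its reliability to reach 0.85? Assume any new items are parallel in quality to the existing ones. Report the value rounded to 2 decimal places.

1.89

Invert Spearman-Brown to solve for n:
n = r_target (1 − r_old) / [ r_old (1 − r_target) ]
n = 0.85 × (1 − 0.75) / [ 0.75 × (1 − 0.85) ]
  = 0.2125 / 0.1125 = 1.8889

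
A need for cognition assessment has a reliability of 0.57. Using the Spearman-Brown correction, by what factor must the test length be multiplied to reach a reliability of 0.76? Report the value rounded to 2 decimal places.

n = 0.76(1 − 0.57) / [0.57(1 − 0.76)]
n = 0.3268 / 0.1368 ≈ 2.3889

2.39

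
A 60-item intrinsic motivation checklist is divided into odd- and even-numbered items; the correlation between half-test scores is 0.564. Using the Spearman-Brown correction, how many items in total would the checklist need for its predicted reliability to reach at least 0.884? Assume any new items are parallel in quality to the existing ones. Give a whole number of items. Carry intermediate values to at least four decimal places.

Corrected full-test reliability: r_full = 2 × 0.564 / (1 + 0.564) ≈ 0.7212
n = r_tgt(1 − r_full) / [r_full(1 − r_tgt)] = 0.884 × 0.2788 / (0.7212 × 0.116) ≈ 2.9460
Required items = 2.9460 × 60 = 176.76, so 177 items.

177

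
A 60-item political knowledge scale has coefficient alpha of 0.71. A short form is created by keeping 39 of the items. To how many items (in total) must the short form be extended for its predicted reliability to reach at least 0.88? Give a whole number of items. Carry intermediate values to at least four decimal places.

180

First, r for the 39-item form: n = 39/60 = 0.6500, so r_39 = 0.6500·0.71/(1 + (0.6500 − 1)·0.71) = 0.6141
Then solve for n' with r_old = 0.6141, r_target = 0.88: n' = 0.88(1 − 0.6141)/[0.6141(1 − 0.88)] = 4.6083
Items = 4.6083 × 39 ≈ 179.72 → 180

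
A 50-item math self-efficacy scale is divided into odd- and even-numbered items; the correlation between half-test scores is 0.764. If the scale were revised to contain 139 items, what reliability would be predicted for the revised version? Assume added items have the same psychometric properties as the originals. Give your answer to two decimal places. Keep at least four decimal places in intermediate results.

Spearman-Brown correction (n = 2): r_full = 2·0.764/(1 + 0.764) = 0.8662
Length factor from 50 to 139 items: n = 139/50 = 2.7800
r_new = n·r_full / (1 + (n − 1)·r_full) = 2.4080 / 2.5418 ≈ 0.9474

0.95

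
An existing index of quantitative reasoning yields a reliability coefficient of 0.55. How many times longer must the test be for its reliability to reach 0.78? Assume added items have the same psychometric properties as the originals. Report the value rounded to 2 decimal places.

n = [0.78 × 0.45] / [0.55 × 0.22]
n = 0.3510 / 0.1210 ≈ 2.9008

2.90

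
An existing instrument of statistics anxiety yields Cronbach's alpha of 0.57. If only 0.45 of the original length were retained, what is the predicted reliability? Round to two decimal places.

0.37

r_new = 0.45·0.57 / [1 + (0.45 − 1)·0.57]
     = 0.2565 / 0.6865 = 0.3736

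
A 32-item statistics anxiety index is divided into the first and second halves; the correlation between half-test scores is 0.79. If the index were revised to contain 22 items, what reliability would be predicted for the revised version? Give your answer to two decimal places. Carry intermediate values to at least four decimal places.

First correct the split-half correlation to full-test reliability: r_full = 2 × 0.79 / (1 + 0.79) ≈ 0.8827
Length factor from 32 to 22 items: n = 22/32 = 0.6875
r_new = n·r_full / (1 + (n − 1)·r_full) = 0.6069 / 0.7242 ≈ 0.8380

0.84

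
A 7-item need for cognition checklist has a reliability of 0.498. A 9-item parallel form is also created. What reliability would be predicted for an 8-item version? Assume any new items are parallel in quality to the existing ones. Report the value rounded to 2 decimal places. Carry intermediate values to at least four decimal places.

The 9-item form is not needed; work directly from the 7-item form with n = 8/7 = 1.1429.
r_{8} = n·r / (1 + (n − 1)·r) = 0.5692 / 1.0712 ≈ 0.5314

0.53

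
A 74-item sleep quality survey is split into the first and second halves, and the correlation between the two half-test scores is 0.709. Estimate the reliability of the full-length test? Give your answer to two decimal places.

0.83

The full test is twice the length of either half (n = 2).
r_full = 2r_hh / (1 + r_hh) = 2 × 0.709 / (1 + 0.709)
       = 1.4180 / 1.7090 = 0.8297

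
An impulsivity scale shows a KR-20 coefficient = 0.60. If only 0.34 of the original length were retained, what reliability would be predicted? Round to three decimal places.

r_new = (0.34 × 0.60) / (1 + (0.34 − 1) × 0.60)
     = 0.2040 / 0.6040 = 0.3377

0.338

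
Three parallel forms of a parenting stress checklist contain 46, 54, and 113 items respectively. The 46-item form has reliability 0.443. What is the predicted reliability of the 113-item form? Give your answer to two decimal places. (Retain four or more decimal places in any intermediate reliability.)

The 54-item form is not needed; work directly from the 46-item form with n = 113/46 = 2.4565.
r_{113} = n·r / (1 + (n − 1)·r) = 1.0882 / 1.6452 ≈ 0.6614

0.66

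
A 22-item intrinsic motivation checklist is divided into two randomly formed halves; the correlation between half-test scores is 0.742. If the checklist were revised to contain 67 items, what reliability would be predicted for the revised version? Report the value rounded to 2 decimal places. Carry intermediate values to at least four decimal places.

Spearman-Brown correction (n = 2): r_full = 2·0.742/(1 + 0.742) = 0.8519
Then adjust to 67 items: n = 67/22 = 3.0455
r_new = n·r_full / (1 + (n − 1)·r_full) = 2.5945 / 2.7426 ≈ 0.9460

0.95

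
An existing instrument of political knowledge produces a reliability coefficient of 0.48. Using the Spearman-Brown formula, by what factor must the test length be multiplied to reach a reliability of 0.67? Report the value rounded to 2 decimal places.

Spearman-Brown solved for the length factor n:
n = r*(1 − r) / [ r (1 − r*) ]
n = 0.67 × (1 − 0.48) / [ 0.48 × (1 − 0.67) ]
n = 0.3484 / 0.1584 ≈ 2.1995

2.20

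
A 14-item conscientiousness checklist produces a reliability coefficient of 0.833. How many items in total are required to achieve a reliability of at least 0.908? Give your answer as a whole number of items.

n = 0.908(1 − 0.833) / [0.833(1 − 0.908)]
n = 0.151636 / 0.076636 ≈ 1.9787
So the test needs 1.9787 × 14 ≈ 27.70 items; rounding up, 28.

28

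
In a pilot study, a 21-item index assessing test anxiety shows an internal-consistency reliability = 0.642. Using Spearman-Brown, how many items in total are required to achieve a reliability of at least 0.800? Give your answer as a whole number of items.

n = [0.800 × 0.358] / [0.642 × 0.200]
  = 0.286400 / 0.128400 = 2.2305
Items needed = n × 21 = 2.2305 × 21 ≈ 46.84 → round up to 47

47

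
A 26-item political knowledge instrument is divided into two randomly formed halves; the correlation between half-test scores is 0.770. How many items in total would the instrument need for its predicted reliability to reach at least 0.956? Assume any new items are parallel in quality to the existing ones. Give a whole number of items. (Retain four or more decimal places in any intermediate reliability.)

85

Corrected full-test reliability: r_full = 2 × 0.770 / (1 + 0.770) ≈ 0.8701
n = r_tgt(1 − r_full) / [r_full(1 − r_tgt)] = 0.956 × 0.1299 / (0.8701 × 0.044) ≈ 3.2437
Required items = 3.2437 × 26 = 84.34, so 85 items.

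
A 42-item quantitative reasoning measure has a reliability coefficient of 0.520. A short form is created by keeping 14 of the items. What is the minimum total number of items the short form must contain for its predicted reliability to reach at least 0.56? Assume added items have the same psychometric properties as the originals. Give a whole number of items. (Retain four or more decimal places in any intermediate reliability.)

First, r for the 14-item form: n = 14/42 = 0.3333, so r_14 = 0.3333·0.520/(1 + (0.3333 − 1)·0.520) = 0.2653
Then solve for n' with r_old = 0.2653, r_target = 0.56: n' = 0.56(1 − 0.2653)/[0.2653(1 − 0.56)] = 3.5246
Items = 3.5246 × 14 ≈ 49.34 → 50

50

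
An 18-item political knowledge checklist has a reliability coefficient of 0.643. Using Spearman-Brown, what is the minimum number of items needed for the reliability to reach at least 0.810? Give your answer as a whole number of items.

Invert Spearman-Brown to solve for n:
n = r*(1 − r) / [ r (1 − r*) ]
n = 0.810 × (1 − 0.643) / [ 0.643 × (1 − 0.810) ]
n = 0.289170 / 0.122170 ≈ 2.3669
2.3669 × 18 = 42.60 → 43 items

43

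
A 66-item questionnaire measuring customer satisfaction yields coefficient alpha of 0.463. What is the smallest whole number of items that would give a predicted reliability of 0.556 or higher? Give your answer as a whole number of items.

96

n = 0.556(1 − 0.463) / [0.463(1 − 0.556)]
n = 0.298572 / 0.205572 ≈ 1.4524
Items needed = n × 66 = 1.4524 × 66 ≈ 95.86 → round up to 96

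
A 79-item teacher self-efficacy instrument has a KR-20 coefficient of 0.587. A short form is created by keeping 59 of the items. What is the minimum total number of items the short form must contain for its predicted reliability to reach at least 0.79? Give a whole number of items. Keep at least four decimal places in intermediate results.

Short-form reliability: n = 59/79 = 0.7468; r_59 = n·r/(1+(n−1)r) ≈ 0.5149
Length factor from the short form to reach 0.79: n' = 0.79(1 − 0.5149) / [0.5149(1 − 0.79)] ≈ 3.5442
Items = 3.5442 × 59 ≈ 209.11 → 210

210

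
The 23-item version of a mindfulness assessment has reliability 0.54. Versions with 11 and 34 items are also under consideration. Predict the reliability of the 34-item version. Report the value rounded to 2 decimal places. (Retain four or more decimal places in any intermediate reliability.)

The 11-item form is not needed; work directly from the 23-item form with n = 34/23 = 1.4783.
r_{34} = n·r / (1 + (n − 1)·r) = 0.7983 / 1.2583 ≈ 0.6344

0.63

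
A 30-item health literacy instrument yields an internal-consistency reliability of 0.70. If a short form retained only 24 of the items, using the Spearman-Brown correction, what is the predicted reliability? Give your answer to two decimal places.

Length ratio n = 24/30 = 0.8
By Spearman-Brown, r_new = n r / (1 + (n − 1) r).
r_new = (0.8 × 0.70) / (1 + (0.8 − 1) × 0.70)
r_new = 0.5600 / 0.8600 ≈ 0.6512

0.65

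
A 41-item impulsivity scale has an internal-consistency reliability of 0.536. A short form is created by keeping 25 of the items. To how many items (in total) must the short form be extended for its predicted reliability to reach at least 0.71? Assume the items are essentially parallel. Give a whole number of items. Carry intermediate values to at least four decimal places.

First, r for the 25-item form: n = 25/41 = 0.6098, so r_25 = 0.6098·0.536/(1 + (0.6098 − 1)·0.536) = 0.4133
Length factor from the short form to reach 0.71: n' = 0.71(1 − 0.4133) / [0.4133(1 − 0.71)] ≈ 3.4754
Items = 3.4754 × 25 ≈ 86.89 → 87

87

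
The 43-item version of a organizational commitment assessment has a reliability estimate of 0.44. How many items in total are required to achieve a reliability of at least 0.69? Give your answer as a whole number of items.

Invert Spearman-Brown to solve for n:
n = r*(1 − r) / [ r (1 − r*) ]
n = 0.69(1 − 0.44) / [0.44(1 − 0.69)]
  = 0.3864 / 0.1364 = 2.8328
Items needed = n × 43 = 2.8328 × 43 ≈ 121.81 → round up to 122

122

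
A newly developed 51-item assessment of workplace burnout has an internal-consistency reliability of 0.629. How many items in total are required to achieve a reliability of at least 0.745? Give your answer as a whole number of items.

Invert Spearman-Brown to solve for n:
n = r_target (1 − r_old) / [ r_old (1 − r_target) ]
n = 0.745(1 − 0.629) / [0.629(1 − 0.745)]
n = 0.276395 / 0.160395 ≈ 1.7232
So the test needs 1.7232 × 51 ≈ 87.88 items; rounding up, 88.

88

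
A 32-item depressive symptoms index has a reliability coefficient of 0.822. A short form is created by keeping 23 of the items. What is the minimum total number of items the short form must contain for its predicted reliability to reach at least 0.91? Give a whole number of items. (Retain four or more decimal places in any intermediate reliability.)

First, r for the 23-item form: n = 23/32 = 0.7188, so r_23 = 0.7188·0.822/(1 + (0.7188 − 1)·0.822) = 0.7685
Length factor from the short form to reach 0.91: n' = 0.91(1 − 0.7685) / [0.7685(1 − 0.91)] ≈ 3.0458
Total items = 3.0458 × 23 = 70.05, rounded up to 71.

71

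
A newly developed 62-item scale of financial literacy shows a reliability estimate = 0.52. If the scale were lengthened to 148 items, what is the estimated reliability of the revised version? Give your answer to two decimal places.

Length ratio n = 148/62 = 2.3871
Apply the Spearman-Brown prophecy formula, r' = nr / [1 + (n − 1)r]:
r_new = (2.3871 × 0.52) / (1 + (2.3871 − 1) × 0.52)
r_new = 1.2413 / 1.7213 ≈ 0.7211

0.72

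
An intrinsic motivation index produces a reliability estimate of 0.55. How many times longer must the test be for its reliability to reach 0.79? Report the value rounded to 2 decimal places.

Spearman-Brown solved for the length factor n:
n = r*(1 − r) / [ r (1 − r*) ]
n = 0.79 × (1 − 0.55) / [ 0.55 × (1 − 0.79) ]
  = 0.3555 / 0.1155 = 3.0779

3.08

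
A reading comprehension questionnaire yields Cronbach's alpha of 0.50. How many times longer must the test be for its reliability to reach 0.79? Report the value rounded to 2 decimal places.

3.76

Spearman-Brown solved for the length factor n:
n = r_target (1 − r_old) / [ r_old (1 − r_target) ]
n = 0.79 × (1 − 0.50) / [ 0.50 × (1 − 0.79) ]
n = 0.3950 / 0.1050 ≈ 3.7619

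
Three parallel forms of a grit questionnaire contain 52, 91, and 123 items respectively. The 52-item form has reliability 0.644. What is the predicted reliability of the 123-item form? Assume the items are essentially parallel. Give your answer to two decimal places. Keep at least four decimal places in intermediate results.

0.81

The 91-item form is not needed; work directly from the 52-item form with n = 123/52 = 2.3654.
r_{123} = n·r / (1 + (n − 1)·r) = 1.5233 / 1.8793 ≈ 0.8106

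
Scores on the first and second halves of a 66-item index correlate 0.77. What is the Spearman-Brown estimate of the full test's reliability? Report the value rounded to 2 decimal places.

0.87

The full test is twice the length of either half (n = 2).
r_full = 2(0.77) / (1 + 0.77)
       = 1.5400 / 1.7700 = 0.8701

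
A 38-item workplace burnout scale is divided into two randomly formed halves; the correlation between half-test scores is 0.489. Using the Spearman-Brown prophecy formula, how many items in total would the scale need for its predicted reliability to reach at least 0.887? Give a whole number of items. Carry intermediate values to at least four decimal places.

Corrected full-test reliability: r_full = 2 × 0.489 / (1 + 0.489) ≈ 0.6568
Solve Spearman-Brown for n: n = 0.887(1 − 0.6568) / [0.6568(1 − 0.887)] = 4.1017
Items = 4.1017 × 38 ≈ 155.86 → 156

156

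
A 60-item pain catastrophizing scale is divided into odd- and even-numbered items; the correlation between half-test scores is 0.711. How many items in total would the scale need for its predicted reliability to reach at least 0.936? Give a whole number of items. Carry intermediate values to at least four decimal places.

r_full = 2(0.711)/(1 + 0.711) = 0.8311
Solve Spearman-Brown for n: n = 0.936(1 − 0.8311) / [0.8311(1 − 0.936)] = 2.9722
Required items = 2.9722 × 60 = 178.33, so 179 items.

179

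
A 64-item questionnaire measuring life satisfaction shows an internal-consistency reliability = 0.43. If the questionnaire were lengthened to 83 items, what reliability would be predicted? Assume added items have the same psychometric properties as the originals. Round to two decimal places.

n = 83/64 = 1.2969
r_new = 1.2969·0.43 / [1 + (1.2969 − 1)·0.43]
r_new = 0.5577 / 1.1277 ≈ 0.4945

0.49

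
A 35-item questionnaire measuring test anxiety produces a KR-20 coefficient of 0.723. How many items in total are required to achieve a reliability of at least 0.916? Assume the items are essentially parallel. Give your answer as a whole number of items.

n = 0.916 × (1 − 0.723) / [ 0.723 × (1 − 0.916) ]
n = 0.253732 / 0.060732 ≈ 4.1779
So the test needs 4.1779 × 35 ≈ 146.23 items; rounding up, 147.

147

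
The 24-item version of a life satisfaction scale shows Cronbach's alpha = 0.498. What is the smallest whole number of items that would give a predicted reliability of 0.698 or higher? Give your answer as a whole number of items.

n = 0.698(1 − 0.498) / [0.498(1 − 0.698)]
n = 0.350396 / 0.150396 ≈ 2.3298
So the test needs 2.3298 × 24 ≈ 55.92 items; rounding up, 56.

56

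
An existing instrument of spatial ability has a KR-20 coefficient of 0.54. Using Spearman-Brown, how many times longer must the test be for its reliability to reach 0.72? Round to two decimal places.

2.19

n = 0.72(1 − 0.54) / [0.54(1 − 0.72)]
  = 0.3312 / 0.1512 = 2.1905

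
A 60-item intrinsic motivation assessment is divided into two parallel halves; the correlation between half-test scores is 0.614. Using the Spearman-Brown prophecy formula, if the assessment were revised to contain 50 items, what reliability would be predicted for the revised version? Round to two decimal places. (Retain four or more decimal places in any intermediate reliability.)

0.73

First correct the split-half correlation to full-test reliability: r_full = 2 × 0.614 / (1 + 0.614) ≈ 0.7608
Then adjust to 50 items: n = 50/60 = 0.8333
r_new = n·r_full / (1 + (n − 1)·r_full) = 0.6340 / 0.8732 ≈ 0.7261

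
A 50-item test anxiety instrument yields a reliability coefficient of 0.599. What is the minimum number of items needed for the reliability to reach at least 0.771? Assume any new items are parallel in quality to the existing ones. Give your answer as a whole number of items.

Rearranging the Spearman-Brown formula for n,
n = r_target (1 − r_old) / [ r_old (1 − r_target) ]
n = [0.771 × 0.401] / [0.599 × 0.229]
n = 0.309171 / 0.137171 ≈ 2.2539
2.2539 × 50 = 112.69 → 113 items

113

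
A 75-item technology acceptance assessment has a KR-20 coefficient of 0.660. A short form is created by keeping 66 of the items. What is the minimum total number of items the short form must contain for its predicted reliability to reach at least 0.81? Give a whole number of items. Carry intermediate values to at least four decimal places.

First, r for the 66-item form: n = 66/75 = 0.8800, so r_66 = 0.8800·0.660/(1 + (0.8800 − 1)·0.660) = 0.6308
Length factor from the short form to reach 0.81: n' = 0.81(1 − 0.6308) / [0.6308(1 − 0.81)] ≈ 2.4952
Total items = 2.4952 × 66 = 164.68, rounded up to 165.

165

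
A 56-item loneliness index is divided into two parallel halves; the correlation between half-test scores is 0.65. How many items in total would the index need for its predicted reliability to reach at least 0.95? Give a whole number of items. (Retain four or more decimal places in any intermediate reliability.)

Corrected full-test reliability: r_full = 2 × 0.65 / (1 + 0.65) ≈ 0.7879
Solve Spearman-Brown for n: n = 0.95(1 − 0.7879) / [0.7879(1 − 0.95)] = 5.1147
Required items = 5.1147 × 56 = 286.42, so 287 items.

287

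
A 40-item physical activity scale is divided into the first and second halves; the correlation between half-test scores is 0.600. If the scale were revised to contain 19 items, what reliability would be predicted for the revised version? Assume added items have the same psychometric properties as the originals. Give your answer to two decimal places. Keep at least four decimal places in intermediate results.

Spearman-Brown correction (n = 2): r_full = 2·0.600/(1 + 0.600) = 0.7500
Length factor from 40 to 19 items: n = 19/40 = 0.4750
r_new = n·r_full / (1 + (n − 1)·r_full) = 0.3562 / 0.6062 ≈ 0.5876

0.59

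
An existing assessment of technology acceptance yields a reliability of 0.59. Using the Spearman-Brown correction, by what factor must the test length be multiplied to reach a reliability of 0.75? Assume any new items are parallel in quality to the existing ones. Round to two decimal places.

2.08

Spearman-Brown solved for the length factor n:
n = r*(1 − r) / [ r (1 − r*) ]
n = 0.75 × (1 − 0.59) / [ 0.59 × (1 − 0.75) ]
  = 0.3075 / 0.1475 = 2.0847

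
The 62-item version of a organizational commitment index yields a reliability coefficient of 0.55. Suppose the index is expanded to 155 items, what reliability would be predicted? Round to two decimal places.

n = 155/62 = 2.5
By Spearman-Brown, r_new = n r / (1 + (n − 1) r).
r_new = 2.5·0.55 / [1 + (2.5 − 1)·0.55]
     = 1.3750 / 1.8250 = 0.7534

0.75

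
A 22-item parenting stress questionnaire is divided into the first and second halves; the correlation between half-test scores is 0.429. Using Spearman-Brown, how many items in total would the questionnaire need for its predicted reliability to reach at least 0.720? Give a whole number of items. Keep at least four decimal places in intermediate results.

38

Corrected full-test reliability: r_full = 2 × 0.429 / (1 + 0.429) ≈ 0.6004
Solve Spearman-Brown for n: n = 0.720(1 − 0.6004) / [0.6004(1 − 0.720)] = 1.7114
Required items = 1.7114 × 22 = 37.65, so 38 items.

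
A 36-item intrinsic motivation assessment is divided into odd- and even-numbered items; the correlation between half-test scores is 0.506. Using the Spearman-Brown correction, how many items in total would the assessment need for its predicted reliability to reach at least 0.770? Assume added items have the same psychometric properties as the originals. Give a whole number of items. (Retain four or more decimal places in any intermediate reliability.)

r_full = 2(0.506)/(1 + 0.506) = 0.6720
Solve Spearman-Brown for n: n = 0.770(1 − 0.6720) / [0.6720(1 − 0.770)] = 1.6341
Required items = 1.6341 × 36 = 58.83, so 59 items.

59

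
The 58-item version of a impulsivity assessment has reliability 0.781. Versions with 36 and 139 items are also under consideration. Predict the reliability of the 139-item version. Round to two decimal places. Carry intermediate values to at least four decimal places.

The 36-item form is not needed; work directly from the 58-item form with n = 139/58 = 2.3966.
r_{139} = n·r / (1 + (n − 1)·r) = 1.8717 / 2.0907 ≈ 0.8953

0.90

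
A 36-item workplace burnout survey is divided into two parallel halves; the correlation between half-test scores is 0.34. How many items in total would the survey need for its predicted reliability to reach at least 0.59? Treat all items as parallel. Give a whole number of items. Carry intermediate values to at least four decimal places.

Corrected full-test reliability: r_full = 2 × 0.34 / (1 + 0.34) ≈ 0.5075
Solve Spearman-Brown for n: n = 0.59(1 − 0.5075) / [0.5075(1 − 0.59)] = 1.3965
Items = 1.3965 × 36 ≈ 50.27 → 51

51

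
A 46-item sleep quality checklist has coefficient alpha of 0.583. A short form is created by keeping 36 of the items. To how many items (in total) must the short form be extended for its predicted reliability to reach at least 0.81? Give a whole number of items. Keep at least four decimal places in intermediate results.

Short-form reliability: n = 36/46 = 0.7826; r_36 = n·r/(1+(n−1)r) ≈ 0.5225
Then solve for n' with r_old = 0.5225, r_target = 0.81: n' = 0.81(1 − 0.5225)/[0.5225(1 − 0.81)] = 3.8960
Total items = 3.8960 × 36 = 140.26, rounded up to 141.

141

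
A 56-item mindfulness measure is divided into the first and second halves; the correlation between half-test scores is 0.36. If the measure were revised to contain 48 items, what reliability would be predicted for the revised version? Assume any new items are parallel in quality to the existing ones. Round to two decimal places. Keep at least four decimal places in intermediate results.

0.49

Spearman-Brown correction (n = 2): r_full = 2·0.36/(1 + 0.36) = 0.5294
Length factor from 56 to 48 items: n = 48/56 = 0.8571
r_new = n·r_full / (1 + (n − 1)·r_full) = 0.4537 / 0.9243 ≈ 0.4909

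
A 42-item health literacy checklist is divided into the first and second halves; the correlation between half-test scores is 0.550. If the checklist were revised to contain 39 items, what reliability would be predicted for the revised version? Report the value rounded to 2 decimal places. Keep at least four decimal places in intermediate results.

0.69

Spearman-Brown correction (n = 2): r_full = 2·0.550/(1 + 0.550) = 0.7097
Then adjust to 39 items: n = 39/42 = 0.9286
r_new = n·r_full / (1 + (n − 1)·r_full) = 0.6590 / 0.9493 ≈ 0.6942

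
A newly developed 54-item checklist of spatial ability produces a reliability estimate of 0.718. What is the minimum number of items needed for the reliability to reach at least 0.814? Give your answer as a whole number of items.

n = 0.814 × (1 − 0.718) / [ 0.718 × (1 − 0.814) ]
n = 0.229548 / 0.133548 ≈ 1.7188
Items needed = n × 54 = 1.7188 × 54 ≈ 92.82 → round up to 93

93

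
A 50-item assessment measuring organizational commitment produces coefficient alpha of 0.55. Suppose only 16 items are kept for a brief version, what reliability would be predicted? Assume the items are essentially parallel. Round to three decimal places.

The new length is 16/50 = 0.32 times the old.
r_new = (0.32 × 0.55) / (1 + (0.32 − 1) × 0.55)
r_new = 0.1760 / 0.6260 ≈ 0.2812

0.281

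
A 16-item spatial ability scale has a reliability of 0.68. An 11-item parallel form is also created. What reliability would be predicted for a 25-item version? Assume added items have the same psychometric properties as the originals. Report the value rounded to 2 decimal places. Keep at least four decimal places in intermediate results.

Only the ratio of lengths matters: n = 25/16 = 1.5625
r_{25} = n·r / (1 + (n − 1)·r) = 1.0625 / 1.3825 ≈ 0.7685

0.77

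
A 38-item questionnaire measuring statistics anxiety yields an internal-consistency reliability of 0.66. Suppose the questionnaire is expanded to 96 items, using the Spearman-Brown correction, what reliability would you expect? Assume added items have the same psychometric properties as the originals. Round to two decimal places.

Length ratio n = 96/38 = 2.5263
r_new = 2.5263·0.66 / [1 + (2.5263 − 1)·0.66]
     = 1.6674 / 2.0074 = 0.8306

0.83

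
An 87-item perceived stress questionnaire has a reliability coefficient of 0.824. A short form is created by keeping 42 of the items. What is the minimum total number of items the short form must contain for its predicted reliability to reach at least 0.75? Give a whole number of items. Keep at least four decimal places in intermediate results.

First, r for the 42-item form: n = 42/87 = 0.4828, so r_42 = 0.4828·0.824/(1 + (0.4828 − 1)·0.824) = 0.6933
Then solve for n' with r_old = 0.6933, r_target = 0.75: n' = 0.75(1 − 0.6933)/[0.6933(1 − 0.75)] = 1.3271
Items = 1.3271 × 42 ≈ 55.74 → 56

56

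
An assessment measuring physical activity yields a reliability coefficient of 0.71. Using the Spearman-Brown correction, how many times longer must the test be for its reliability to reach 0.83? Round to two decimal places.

1.99

Spearman-Brown solved for the length factor n:
n = r*(1 − r) / [ r (1 − r*) ]
n = 0.83(1 − 0.71) / [0.71(1 − 0.83)]
n = 0.2407 / 0.1207 ≈ 1.9942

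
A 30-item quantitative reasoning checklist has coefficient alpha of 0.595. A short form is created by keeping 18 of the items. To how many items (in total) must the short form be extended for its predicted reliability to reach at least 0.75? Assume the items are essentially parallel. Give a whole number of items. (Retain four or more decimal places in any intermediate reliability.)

First, r for the 18-item form: n = 18/30 = 0.6000, so r_18 = 0.6000·0.595/(1 + (0.6000 − 1)·0.595) = 0.4685
Length factor from the short form to reach 0.75: n' = 0.75(1 − 0.4685) / [0.4685(1 − 0.75)] ≈ 3.4034
Items = 3.4034 × 18 ≈ 61.26 → 62

62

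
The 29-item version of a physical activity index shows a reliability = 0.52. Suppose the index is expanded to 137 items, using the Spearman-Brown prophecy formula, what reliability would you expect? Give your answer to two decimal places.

Length ratio n = 137/29 = 4.7241
Spearman-Brown: r_new = n·r / (1 + (n − 1)·r)
r_new = (4.7241 × 0.52) / (1 + (4.7241 − 1) × 0.52)
     = 2.4565 / 2.9365 = 0.8365

0.84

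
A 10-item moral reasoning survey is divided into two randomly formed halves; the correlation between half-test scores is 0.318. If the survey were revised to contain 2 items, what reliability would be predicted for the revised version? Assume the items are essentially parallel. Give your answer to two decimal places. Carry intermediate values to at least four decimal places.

Full-test reliability from the split-half r: r_full = 2(0.318)/(1 + 0.318) = 0.4825
Then adjust to 2 items: n = 2/10 = 0.2000
r_new = n·r_full / (1 + (n − 1)·r_full) = 0.0965 / 0.6140 ≈ 0.1572

0.16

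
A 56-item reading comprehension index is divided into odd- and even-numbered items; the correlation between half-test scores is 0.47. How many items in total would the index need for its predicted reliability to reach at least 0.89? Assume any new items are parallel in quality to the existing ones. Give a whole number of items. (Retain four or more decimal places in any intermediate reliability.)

256

r_full = 2(0.47)/(1 + 0.47) = 0.6395
n = r_tgt(1 − r_full) / [r_full(1 − r_tgt)] = 0.89 × 0.3605 / (0.6395 × 0.11) ≈ 4.5610
Items = 4.5610 × 56 ≈ 255.42 → 256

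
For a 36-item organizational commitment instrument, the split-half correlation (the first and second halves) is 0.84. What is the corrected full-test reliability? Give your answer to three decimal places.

0.913

Each half is half the length of the full test, so the full test is n = 2 times a half.
r_full = 2r_hh / (1 + r_hh) = 2 × 0.84 / (1 + 0.84)
       = 1.6800 / 1.8400 = 0.9130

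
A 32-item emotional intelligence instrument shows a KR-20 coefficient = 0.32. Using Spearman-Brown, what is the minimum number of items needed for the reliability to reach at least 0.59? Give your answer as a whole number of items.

Rearranging the Spearman-Brown formula for n,
n = r*(1 − r) / [ r (1 − r*) ]
n = 0.59(1 − 0.32) / [0.32(1 − 0.59)]
  = 0.4012 / 0.1312 = 3.0579
So the test needs 3.0579 × 32 ≈ 97.85 items; rounding up, 98.

98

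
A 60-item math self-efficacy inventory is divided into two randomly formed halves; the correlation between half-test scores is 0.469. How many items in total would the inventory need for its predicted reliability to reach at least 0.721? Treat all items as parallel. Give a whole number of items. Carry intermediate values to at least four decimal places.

Corrected full-test reliability: r_full = 2 × 0.469 / (1 + 0.469) ≈ 0.6385
Solve Spearman-Brown for n: n = 0.721(1 − 0.6385) / [0.6385(1 − 0.721)] = 1.4631
Required items = 1.4631 × 60 = 87.79, so 88 items.

88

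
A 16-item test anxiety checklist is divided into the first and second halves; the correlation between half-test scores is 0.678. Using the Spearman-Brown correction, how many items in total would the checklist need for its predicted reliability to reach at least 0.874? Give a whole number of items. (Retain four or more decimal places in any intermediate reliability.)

Corrected full-test reliability: r_full = 2 × 0.678 / (1 + 0.678) ≈ 0.8081
Solve Spearman-Brown for n: n = 0.874(1 − 0.8081) / [0.8081(1 − 0.874)] = 1.6472
Required items = 1.6472 × 16 = 26.36, so 27 items.

27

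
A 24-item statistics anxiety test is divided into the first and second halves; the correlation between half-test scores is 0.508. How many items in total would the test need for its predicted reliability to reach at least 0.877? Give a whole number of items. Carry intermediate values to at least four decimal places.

83

Corrected full-test reliability: r_full = 2 × 0.508 / (1 + 0.508) ≈ 0.6737
Solve Spearman-Brown for n: n = 0.877(1 − 0.6737) / [0.6737(1 − 0.877)] = 3.4534
Required items = 3.4534 × 24 = 82.88, so 83 items.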